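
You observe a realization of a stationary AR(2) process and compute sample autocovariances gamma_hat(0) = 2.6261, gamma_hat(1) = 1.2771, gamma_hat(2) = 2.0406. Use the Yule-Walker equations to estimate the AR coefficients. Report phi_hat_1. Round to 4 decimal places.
\hat\phi_{1} = 0.1420

The Yule-Walker equations for an AR(p) process read, in matrix form,
  Gamma_p phi = r_p,   with   (Gamma_p)_{ij} = gamma(|i - j|),
                       (r_p)_i = gamma(i),   i,j = 1..p.
Substitute the sample gammas (Toeplitz matrix and right-hand side of size 2):
  Gamma_p = [[2.6261, 1.2771], [1.2771, 2.6261]]
  r_p     = [1.2771, 2.0406]
Written out:
  2.6261 phi_1 + 1.2771 phi_2 = 1.2771
  1.2771 phi_1 + 2.6261 phi_2 = 2.0406
Solve by Cramer's rule:
  det = gamma(0)^2 - gamma(1)^2 = (2.6261)^2 - (1.2771)^2 = 6.89640121 - 1.63098441 = 5.2654168
  phi_hat_1 = [gamma(1) gamma(0) - gamma(1) gamma(2)] / det = [(1.2771)(2.6261) - (1.2771)(2.0406)] / 5.2654168 = 0.74774205 / 5.2654168 = 0.142
  phi_hat_2 = [gamma(0) gamma(2) - gamma(1)^2] / det = [(2.6261)(2.0406) - (1.2771)^2] / 5.2654168 = 3.72783525 / 5.2654168 = 0.708
So phi_hat = [0.1420, 0.7080].
Therefore phi_hat_1 = 0.1420.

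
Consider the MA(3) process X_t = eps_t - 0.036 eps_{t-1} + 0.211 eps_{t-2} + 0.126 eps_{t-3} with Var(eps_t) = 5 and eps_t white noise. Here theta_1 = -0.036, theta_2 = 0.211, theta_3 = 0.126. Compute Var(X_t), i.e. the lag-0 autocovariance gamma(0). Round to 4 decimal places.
\gamma(0) = 5.3085

For an MA(q) process X_t = eps_t + sum_i theta_i eps_{t-i} with
Var(eps_t) = sigma^2, the variance is
  gamma(0) = sigma^2 * (1 + sum_i theta_i^2).
  sum_i theta_i^2 = (-0.036)^2 + (0.211)^2 + (0.126)^2 = 0.001296 + 0.044521 + 0.015876 = 0.061693.
  gamma(0) = 5 * (1 + 0.061693) = 5 * 1.061693 = 5.308465, which rounds to 5.3085.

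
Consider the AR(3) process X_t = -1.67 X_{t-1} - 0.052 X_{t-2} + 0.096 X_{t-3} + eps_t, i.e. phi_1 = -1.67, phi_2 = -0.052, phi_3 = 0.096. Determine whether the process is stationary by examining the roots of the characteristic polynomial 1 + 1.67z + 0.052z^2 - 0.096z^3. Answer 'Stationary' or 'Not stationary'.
\text{Not stationary}

The AR(p) characteristic polynomial is P(z) = 1 + 1.67z + 0.052z^2 - 0.096z^3.
Stationarity requires all roots to lie outside the unit circle, i.e. |z| > 1 for every root.
Degree 3: look for a simple real root z0 first, then factor out (1 - z/z0) and solve the remaining quadratic.
Testing z0 = -0.625: P(-0.625) = 1 + (1.67)(-0.625) + (0.052)(-0.625)^2 + (-0.096)(-0.625)^3
  = 1 + (-1.04375) + (0.020313) + (0.023438) = 0.  So z_0 = -0.625 is a root, |z_0| = 0.625.
Divide out the factor (1 + 1.6 z) = (1 - z/z0) (since 1/z0 = -1.6):
  P(z) = (1 + 1.6 z)(1 + (0.07) z + (-0.06) z^2)
  [check: z-coef 0.07 - (-1.6) = 1.67; z^2-coef -0.06 - (-1.6)(0.07) = 0.052; z^3-coef -(-1.6)(-0.06) = -0.096.]
Remaining roots from the quadratic factor 1 + (0.07) z + (-0.06) z^2:
  Set 1 + (0.07) z + (-0.06) z^2 = 0, i.e. a z^2 + b z + c = 0 with a = -0.06, b = 0.07, c = 1.
  Discriminant D = b^2 - 4ac = (0.07)^2 - 4*(-0.06)*1 = 0.0049 - (-0.24) = 0.2449.
  D >= 0, so the roots are real: z = (-b +/- sqrt(D)) / (2a) = (-0.07 +/- 0.494874) / (-0.12).
    z_1 = (-0.07 + 0.494874) / (-0.12) = -3.5406,   |z_1| = 3.5406.
    z_2 = (-0.07 - 0.494874) / (-0.12) = 4.7073,   |z_2| = 4.7073.
Moduli of all roots: 0.6250, 3.5406, 4.7073.
All moduli strictly greater than 1? No.
Verdict: Not stationary.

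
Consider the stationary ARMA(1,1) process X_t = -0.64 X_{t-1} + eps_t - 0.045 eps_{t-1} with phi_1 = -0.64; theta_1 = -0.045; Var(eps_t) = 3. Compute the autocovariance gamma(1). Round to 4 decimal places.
\gamma(1) = -3.5809

Multiply the model equation by X_{t-k} and take expectations. With theta_0 = psi_0 = 1 and psi_j the MA(infinity) weights, this gives
  gamma(k) - sum_i phi_i gamma(k-i) = c_k,
  c_k = sigma^2 * sum_{j=k..q} theta_j psi_{j-k}   (c_k = 0 for k > q),
using gamma(-m) = gamma(m).
psi-weights needed (psi_j = theta_j + sum_i phi_i psi_{j-i}):
  psi_1 = theta_1 + phi_1 = -0.045 + (-0.64) = -0.685
Right-hand sides:
  c_0 = sigma^2 (1 + theta_1 psi_1) = 3 * (1 + (-0.045)(-0.685)) = 3 * 1.030825 = 3.092475
  c_1 = sigma^2 theta_1 = 3 * (-0.045) = -0.135
  c_2 = 0
Equations for k = 0 and k = 1 (AR order 1):
  gamma(0) = phi_1 gamma(1) + c_0
  gamma(1) = phi_1 gamma(0) + c_1
Substituting the second into the first: gamma(0) (1 - phi_1^2) = c_0 + phi_1 c_1, so
  gamma(0) = (c_0 + phi_1 c_1) / (1 - phi_1^2) = (3.092475 + (-0.64)(-0.135)) / (1 - (-0.64)^2) = 3.178875 / 0.5904 = 5.384273.
  gamma(1) = phi_1 gamma(0) + c_1 = (-0.64)(5.384273) + (-0.135) = -3.580935.
Therefore gamma(1) = -3.5809 (to 4 decimal places).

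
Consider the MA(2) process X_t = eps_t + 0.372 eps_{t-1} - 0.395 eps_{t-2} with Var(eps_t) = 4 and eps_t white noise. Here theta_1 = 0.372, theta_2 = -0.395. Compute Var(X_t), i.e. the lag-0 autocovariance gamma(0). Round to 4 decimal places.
\gamma(0) = 5.1776

For an MA(q) process X_t = eps_t + sum_i theta_i eps_{t-i} with
Var(eps_t) = sigma^2, the variance is
  gamma(0) = sigma^2 * (1 + sum_i theta_i^2).
  sum_i theta_i^2 = (0.372)^2 + (-0.395)^2 = 0.138384 + 0.156025 = 0.294409.
  gamma(0) = 4 * (1 + 0.294409) = 4 * 1.294409 = 5.177636, which rounds to 5.1776.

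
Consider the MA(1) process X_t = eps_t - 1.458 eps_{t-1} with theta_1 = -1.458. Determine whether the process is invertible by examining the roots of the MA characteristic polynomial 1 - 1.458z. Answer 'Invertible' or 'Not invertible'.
\text{Not invertible}

The MA(q) characteristic polynomial is P(z) = 1 - 1.458z.
Invertibility requires all roots to lie outside the unit circle, i.e. |z| > 1 for every root.
This is linear in z: 1 + (-1.458) z = 0  =>  z = -1/(-1.458) = 0.685871,  |z| = 0.685871.
Moduli of all roots: 0.6859.
All moduli strictly greater than 1? No.
Verdict: Not invertible.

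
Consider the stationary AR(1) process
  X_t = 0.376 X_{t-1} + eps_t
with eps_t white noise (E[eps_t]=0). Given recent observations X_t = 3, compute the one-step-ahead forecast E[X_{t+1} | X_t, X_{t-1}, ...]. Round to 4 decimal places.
E[X_{t+1} \mid \mathcal F_t] = 1.1280

For an AR(p) model X_t = c + sum_i phi_i X_{t-i} + eps_t, the
one-step-ahead conditional mean is
  E[X_{t+1} | X_t, ...] = c + sum_i phi_i X_{t+1-i}.
Substitute known values:
  E[X_{t+1} | ...] = (0.376) * (3)
                   = 1.1280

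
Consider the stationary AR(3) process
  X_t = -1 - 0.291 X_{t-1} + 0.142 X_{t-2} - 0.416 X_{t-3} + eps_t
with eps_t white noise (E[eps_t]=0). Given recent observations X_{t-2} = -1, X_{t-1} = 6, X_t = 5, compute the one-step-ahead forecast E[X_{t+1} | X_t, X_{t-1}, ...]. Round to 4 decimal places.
E[X_{t+1} \mid \mathcal F_t] = -1.1870

For an AR(p) model X_t = c + sum_i phi_i X_{t-i} + eps_t, the
one-step-ahead conditional mean is
  E[X_{t+1} | X_t, ...] = c + sum_i phi_i X_{t+1-i}.
Substitute known values:
  E[X_{t+1} | ...] = -1 + (-0.291) * (5) + (0.142) * (6) + (-0.416) * (-1)
                   = -1.1870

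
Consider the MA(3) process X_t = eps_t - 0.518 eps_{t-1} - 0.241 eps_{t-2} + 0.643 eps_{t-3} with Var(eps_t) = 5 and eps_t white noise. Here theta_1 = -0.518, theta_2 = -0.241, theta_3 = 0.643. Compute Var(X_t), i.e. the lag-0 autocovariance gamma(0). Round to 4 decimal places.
\gamma(0) = 8.6993

For an MA(q) process X_t = eps_t + sum_i theta_i eps_{t-i} with
Var(eps_t) = sigma^2, the variance is
  gamma(0) = sigma^2 * (1 + sum_i theta_i^2).
  sum_i theta_i^2 = (-0.518)^2 + (-0.241)^2 + (0.643)^2 = 0.268324 + 0.058081 + 0.413449 = 0.739854.
  gamma(0) = 5 * (1 + 0.739854) = 5 * 1.739854 = 8.69927, which rounds to 8.6993.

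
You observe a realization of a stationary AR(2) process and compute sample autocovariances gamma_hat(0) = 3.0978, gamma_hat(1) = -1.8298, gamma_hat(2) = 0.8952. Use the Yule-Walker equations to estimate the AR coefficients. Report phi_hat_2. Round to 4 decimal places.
\hat\phi_{2} = -0.0920

The Yule-Walker equations for an AR(p) process read, in matrix form,
  Gamma_p phi = r_p,   with   (Gamma_p)_{ij} = gamma(|i - j|),
                       (r_p)_i = gamma(i),   i,j = 1..p.
Substitute the sample gammas (Toeplitz matrix and right-hand side of size 2):
  Gamma_p = [[3.0978, -1.8298], [-1.8298, 3.0978]]
  r_p     = [-1.8298, 0.8952]
Written out:
  3.0978 phi_1 - 1.8298 phi_2 = -1.8298
  -1.8298 phi_1 + 3.0978 phi_2 = 0.8952
Solve by Cramer's rule:
  det = gamma(0)^2 - gamma(1)^2 = (3.0978)^2 - (-1.8298)^2 = 9.59636484 - 3.34816804 = 6.2481968
  phi_hat_1 = [gamma(1) gamma(0) - gamma(1) gamma(2)] / det = [(-1.8298)(3.0978) - (-1.8298)(0.8952)] / 6.2481968 = -4.03031748 / 6.2481968 = -0.645
  phi_hat_2 = [gamma(0) gamma(2) - gamma(1)^2] / det = [(3.0978)(0.8952) - (-1.8298)^2] / 6.2481968 = -0.57501748 / 6.2481968 = -0.092
So phi_hat = [-0.6450, -0.0920].
Therefore phi_hat_2 = -0.0920.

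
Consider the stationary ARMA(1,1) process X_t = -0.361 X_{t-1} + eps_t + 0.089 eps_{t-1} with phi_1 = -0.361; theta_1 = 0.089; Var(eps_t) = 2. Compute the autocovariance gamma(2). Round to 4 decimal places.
\gamma(2) = 0.2186

Multiply the model equation by X_{t-k} and take expectations. With theta_0 = psi_0 = 1 and psi_j the MA(infinity) weights, this gives
  gamma(k) - sum_i phi_i gamma(k-i) = c_k,
  c_k = sigma^2 * sum_{j=k..q} theta_j psi_{j-k}   (c_k = 0 for k > q),
using gamma(-m) = gamma(m).
psi-weights needed (psi_j = theta_j + sum_i phi_i psi_{j-i}):
  psi_1 = theta_1 + phi_1 = 0.089 + (-0.361) = -0.272
Right-hand sides:
  c_0 = sigma^2 (1 + theta_1 psi_1) = 2 * (1 + (0.089)(-0.272)) = 2 * 0.975792 = 1.951584
  c_1 = sigma^2 theta_1 = 2 * (0.089) = 0.178
  c_2 = 0
Equations for k = 0 and k = 1 (AR order 1):
  gamma(0) = phi_1 gamma(1) + c_0
  gamma(1) = phi_1 gamma(0) + c_1
Substituting the second into the first: gamma(0) (1 - phi_1^2) = c_0 + phi_1 c_1, so
  gamma(0) = (c_0 + phi_1 c_1) / (1 - phi_1^2) = (1.951584 + (-0.361)(0.178)) / (1 - (-0.361)^2) = 1.887326 / 0.869679 = 2.170141.
  gamma(1) = phi_1 gamma(0) + c_1 = (-0.361)(2.170141) + (0.178) = -0.605421.
For k = 2 (> q): gamma(2) = phi_1 gamma(1) = (-0.361)(-0.605421) = 0.218557.
Therefore gamma(2) = 0.2186 (to 4 decimal places).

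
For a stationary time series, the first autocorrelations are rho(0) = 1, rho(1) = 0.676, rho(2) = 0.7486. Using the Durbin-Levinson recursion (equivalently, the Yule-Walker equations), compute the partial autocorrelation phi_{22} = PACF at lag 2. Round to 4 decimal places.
\phi_{22} = 0.5370

The PACF at lag k is phi_{kk}, the last component of the solution
to the Yule-Walker system G_k phi = r_k where
  (G_k)_{ij} = rho(|i - j|), (r_k)_i = rho(i), i,j = 1..k.
Equivalently, Durbin-Levinson gives phi_{kk} iteratively:
  phi_{11} = rho(1)
  phi_{kk} = [rho(k) - sum_{j=1..k-1} phi_{k-1,j} rho(k-j)]
            / [1 - sum_{j=1..k-1} phi_{k-1,j} rho(j)],
  phi_{k,j} = phi_{k-1,j} - phi_{kk} phi_{k-1,k-j},  j = 1..k-1.
Step k = 1:
  phi_11 = rho(1) = 0.676.
Step k = 2:
  phi_22 = [rho(2) - phi_11 rho(1)] / [1 - phi_11 rho(1)] = [0.7486 - (0.676)(0.676)] / [1 - (0.676)(0.676)]
         = 0.291624 / 0.543024 = 0.537.
Therefore phi_{22} = 0.5370.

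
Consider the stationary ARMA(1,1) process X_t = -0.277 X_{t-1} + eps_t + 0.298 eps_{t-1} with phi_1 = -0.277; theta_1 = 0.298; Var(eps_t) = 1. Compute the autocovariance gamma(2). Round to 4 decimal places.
\gamma(2) = -0.0058

Multiply the model equation by X_{t-k} and take expectations. With theta_0 = psi_0 = 1 and psi_j the MA(infinity) weights, this gives
  gamma(k) - sum_i phi_i gamma(k-i) = c_k,
  c_k = sigma^2 * sum_{j=k..q} theta_j psi_{j-k}   (c_k = 0 for k > q),
using gamma(-m) = gamma(m).
psi-weights needed (psi_j = theta_j + sum_i phi_i psi_{j-i}):
  psi_1 = theta_1 + phi_1 = 0.298 + (-0.277) = 0.021
Right-hand sides:
  c_0 = sigma^2 (1 + theta_1 psi_1) = 1 * (1 + (0.298)(0.021)) = 1 * 1.006258 = 1.006258
  c_1 = sigma^2 theta_1 = 1 * (0.298) = 0.298
  c_2 = 0
Equations for k = 0 and k = 1 (AR order 1):
  gamma(0) = phi_1 gamma(1) + c_0
  gamma(1) = phi_1 gamma(0) + c_1
Substituting the second into the first: gamma(0) (1 - phi_1^2) = c_0 + phi_1 c_1, so
  gamma(0) = (c_0 + phi_1 c_1) / (1 - phi_1^2) = (1.006258 + (-0.277)(0.298)) / (1 - (-0.277)^2) = 0.923712 / 0.923271 = 1.000478.
  gamma(1) = phi_1 gamma(0) + c_1 = (-0.277)(1.000478) + (0.298) = 0.020868.
For k = 2 (> q): gamma(2) = phi_1 gamma(1) = (-0.277)(0.020868) = -0.00578.
Therefore gamma(2) = -0.0058 (to 4 decimal places).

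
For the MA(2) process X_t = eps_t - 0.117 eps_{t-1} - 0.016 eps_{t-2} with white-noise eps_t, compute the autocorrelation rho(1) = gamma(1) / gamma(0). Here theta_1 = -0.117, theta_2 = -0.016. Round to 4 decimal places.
\rho(1) = -0.1135

For an MA(q) process with theta_0 = 1, the autocovariance is
  gamma(k) = sigma^2 * sum_{i=0..q-k} theta_i * theta_{i+k},
and rho(k) = gamma(k) / gamma(0). Sigma^2 cancels.
  numerator   = (1)*(-0.117) + (-0.117)*(-0.016) = -0.115128.
  denominator = (1)^2 + (-0.117)^2 + (-0.016)^2 = 1.013945.
  rho(1) = -0.115128 / 1.013945 = -0.1135.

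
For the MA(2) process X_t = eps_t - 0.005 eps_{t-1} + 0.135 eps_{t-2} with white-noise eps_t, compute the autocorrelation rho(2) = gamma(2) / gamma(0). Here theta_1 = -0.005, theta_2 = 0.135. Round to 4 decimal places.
\rho(2) = 0.1326

For an MA(q) process with theta_0 = 1, the autocovariance is
  gamma(k) = sigma^2 * sum_{i=0..q-k} theta_i * theta_{i+k},
and rho(k) = gamma(k) / gamma(0). Sigma^2 cancels.
  numerator   = (1)*(0.135) = 0.135.
  denominator = (1)^2 + (-0.005)^2 + (0.135)^2 = 1.01825.
  rho(2) = 0.135 / 1.01825 = 0.1326.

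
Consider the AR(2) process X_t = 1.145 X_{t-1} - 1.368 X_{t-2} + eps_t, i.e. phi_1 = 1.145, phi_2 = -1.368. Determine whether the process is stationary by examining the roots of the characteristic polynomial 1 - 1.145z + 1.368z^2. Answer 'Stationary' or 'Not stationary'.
\text{Not stationary}

The AR(p) characteristic polynomial is P(z) = 1 - 1.145z + 1.368z^2.
Stationarity requires all roots to lie outside the unit circle, i.e. |z| > 1 for every root.
Set 1 + (-1.145) z + (1.368) z^2 = 0, i.e. a z^2 + b z + c = 0 with a = 1.368, b = -1.145, c = 1.
Discriminant D = b^2 - 4ac = (-1.145)^2 - 4*(1.368)*1 = 1.311025 - (5.472) = -4.160975.
D < 0, so the roots are the complex-conjugate pair z = (-b +/- i sqrt(-D)) / (2a) = 0.4185 +/- 0.7456i.
For a conjugate pair |z|^2 = z * conj(z) = (product of roots) = c/a = 1/(1.368) = 0.730994, so |z| = sqrt(0.730994) = 0.855 for both roots.
Moduli of all roots: 0.8550, 0.8550.
All moduli strictly greater than 1? No.
Verdict: Not stationary.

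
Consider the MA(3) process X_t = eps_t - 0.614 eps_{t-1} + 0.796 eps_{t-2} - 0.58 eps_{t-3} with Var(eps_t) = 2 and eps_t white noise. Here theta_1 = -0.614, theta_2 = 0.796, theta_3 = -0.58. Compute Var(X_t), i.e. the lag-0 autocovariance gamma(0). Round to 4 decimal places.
\gamma(0) = 4.6940

For an MA(q) process X_t = eps_t + sum_i theta_i eps_{t-i} with
Var(eps_t) = sigma^2, the variance is
  gamma(0) = sigma^2 * (1 + sum_i theta_i^2).
  sum_i theta_i^2 = (-0.614)^2 + (0.796)^2 + (-0.58)^2 = 0.376996 + 0.633616 + 0.3364 = 1.347012.
  gamma(0) = 2 * (1 + 1.347012) = 2 * 2.347012 = 4.694024, which rounds to 4.6940.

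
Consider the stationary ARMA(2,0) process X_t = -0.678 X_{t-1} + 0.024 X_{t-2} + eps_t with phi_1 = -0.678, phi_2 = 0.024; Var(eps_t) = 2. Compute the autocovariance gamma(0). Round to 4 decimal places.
\gamma(0) = 3.8675

Multiply the model equation by X_{t-k} and take expectations. With theta_0 = psi_0 = 1 and psi_j the MA(infinity) weights, this gives
  gamma(k) - sum_i phi_i gamma(k-i) = c_k,
  c_k = sigma^2 * sum_{j=k..q} theta_j psi_{j-k}   (c_k = 0 for k > q),
using gamma(-m) = gamma(m).
Pure AR (q = 0): c_0 = sigma^2 = 2, c_k = 0 for k >= 1.
Equations for k = 0, 1, 2 (AR order 2, c_2 = 0):
  (E0) gamma(0) = phi_1 gamma(1) + phi_2 gamma(2) + c_0
  (E1) gamma(1) = phi_1 gamma(0) + phi_2 gamma(1) + c_1
  (E2) gamma(2) = phi_1 gamma(1) + phi_2 gamma(0)
From (E1): gamma(1) = A gamma(0) + B with
  A = phi_1 / (1 - phi_2) = -0.678 / 0.976 = -0.694672,   B = c_1 / (1 - phi_2) = 0 / 0.976 = 0.
Insert (E2) into (E0): gamma(0) (1 - phi_2^2) = phi_1 (1 + phi_2) gamma(1) + c_0.
  phi_1 (1 + phi_2) = (-0.678)(1.024) = -0.694272,   1 - phi_2^2 = 0.999424.
Replace gamma(1) by A gamma(0) + B and collect gamma(0):
  gamma(0) [0.999424 - (-0.694272)(-0.694672)] = c_0 = 2
  gamma(0) * 0.517133 = 2
  gamma(0) = 2 / 0.517133 = 3.86748.
Therefore gamma(0) = 3.8675 (to 4 decimal places).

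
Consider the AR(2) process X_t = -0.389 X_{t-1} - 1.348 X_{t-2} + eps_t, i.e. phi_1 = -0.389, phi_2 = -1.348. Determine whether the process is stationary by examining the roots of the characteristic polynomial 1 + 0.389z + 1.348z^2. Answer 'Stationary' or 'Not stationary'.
\text{Not stationary}

The AR(p) characteristic polynomial is P(z) = 1 + 0.389z + 1.348z^2.
Stationarity requires all roots to lie outside the unit circle, i.e. |z| > 1 for every root.
Set 1 + (0.389) z + (1.348) z^2 = 0, i.e. a z^2 + b z + c = 0 with a = 1.348, b = 0.389, c = 1.
Discriminant D = b^2 - 4ac = (0.389)^2 - 4*(1.348)*1 = 0.151321 - (5.392) = -5.240679.
D < 0, so the roots are the complex-conjugate pair z = (-b +/- i sqrt(-D)) / (2a) = -0.1443 +/- 0.8491i.
For a conjugate pair |z|^2 = z * conj(z) = (product of roots) = c/a = 1/(1.348) = 0.74184, so |z| = sqrt(0.74184) = 0.8613 for both roots.
Moduli of all roots: 0.8613, 0.8613.
All moduli strictly greater than 1? No.
Verdict: Not stationary.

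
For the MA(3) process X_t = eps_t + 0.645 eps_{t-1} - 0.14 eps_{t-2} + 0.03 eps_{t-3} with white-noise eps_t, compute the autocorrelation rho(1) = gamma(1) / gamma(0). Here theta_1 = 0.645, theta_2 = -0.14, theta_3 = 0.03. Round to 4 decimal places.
\rho(1) = 0.3832

For an MA(q) process with theta_0 = 1, the autocovariance is
  gamma(k) = sigma^2 * sum_{i=0..q-k} theta_i * theta_{i+k},
and rho(k) = gamma(k) / gamma(0). Sigma^2 cancels.
  numerator   = (1)*(0.645) + (0.645)*(-0.14) + (-0.14)*(0.03) = 0.5505.
  denominator = (1)^2 + (0.645)^2 + (-0.14)^2 + (0.03)^2 = 1.436525.
  rho(1) = 0.5505 / 1.436525 = 0.3832.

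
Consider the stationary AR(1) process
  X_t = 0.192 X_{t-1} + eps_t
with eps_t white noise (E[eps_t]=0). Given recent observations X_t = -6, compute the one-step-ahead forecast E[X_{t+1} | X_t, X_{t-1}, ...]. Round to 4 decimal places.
E[X_{t+1} \mid \mathcal F_t] = -1.1520

For an AR(p) model X_t = c + sum_i phi_i X_{t-i} + eps_t, the
one-step-ahead conditional mean is
  E[X_{t+1} | X_t, ...] = c + sum_i phi_i X_{t+1-i}.
Substitute known values:
  E[X_{t+1} | ...] = (0.192) * (-6)
                   = -1.1520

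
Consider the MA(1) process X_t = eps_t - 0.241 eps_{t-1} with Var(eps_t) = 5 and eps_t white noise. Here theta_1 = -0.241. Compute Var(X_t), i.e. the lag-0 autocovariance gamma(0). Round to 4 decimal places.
\gamma(0) = 5.2904

For an MA(q) process X_t = eps_t + sum_i theta_i eps_{t-i} with
Var(eps_t) = sigma^2, the variance is
  gamma(0) = sigma^2 * (1 + sum_i theta_i^2).
  sum_i theta_i^2 = (-0.241)^2 = 0.058081.
  gamma(0) = 5 * (1 + 0.058081) = 5 * 1.058081 = 5.290405, which rounds to 5.2904.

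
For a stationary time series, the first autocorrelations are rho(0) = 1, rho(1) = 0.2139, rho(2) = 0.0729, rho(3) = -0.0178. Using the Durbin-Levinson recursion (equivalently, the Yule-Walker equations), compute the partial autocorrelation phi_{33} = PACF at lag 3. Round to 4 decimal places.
\phi_{33} = -0.0409

The PACF at lag k is phi_{kk}, the last component of the solution
to the Yule-Walker system G_k phi = r_k where
  (G_k)_{ij} = rho(|i - j|), (r_k)_i = rho(i), i,j = 1..k.
Equivalently, Durbin-Levinson gives phi_{kk} iteratively:
  phi_{11} = rho(1)
  phi_{kk} = [rho(k) - sum_{j=1..k-1} phi_{k-1,j} rho(k-j)]
            / [1 - sum_{j=1..k-1} phi_{k-1,j} rho(j)],
  phi_{k,j} = phi_{k-1,j} - phi_{kk} phi_{k-1,k-j},  j = 1..k-1.
Step k = 1:
  phi_11 = rho(1) = 0.2139.
Step k = 2:
  phi_22 = [rho(2) - phi_11 rho(1)] / [1 - phi_11 rho(1)] = [0.0729 - (0.2139)(0.2139)] / [1 - (0.2139)(0.2139)]
         = 0.02714679 / 0.95424679 = 0.028448.
  Update: phi_21 = phi_11 - phi_22 phi_11 = 0.2139 - (0.028448)(0.2139) = 0.207815.
Step k = 3:
  phi_33 = [rho(3) - phi_21 rho(2) - phi_22 rho(1)] / [1 - phi_21 rho(1) - phi_22 rho(2)]
    numerator   = -0.0178 - (0.207815)(0.0729) - (0.028448)(0.2139) = -0.03903482
    denominator = 1 - (0.207815)(0.2139) - (0.028448)(0.0729) = 0.95347451
  phi_33 = -0.03903482 / 0.95347451 = -0.0409.
Therefore phi_{33} = -0.0409.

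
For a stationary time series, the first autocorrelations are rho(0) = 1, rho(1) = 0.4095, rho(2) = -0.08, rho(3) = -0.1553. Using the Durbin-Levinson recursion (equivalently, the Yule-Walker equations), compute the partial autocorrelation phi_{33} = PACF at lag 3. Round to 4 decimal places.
\phi_{33} = 0.0120

The PACF at lag k is phi_{kk}, the last component of the solution
to the Yule-Walker system G_k phi = r_k where
  (G_k)_{ij} = rho(|i - j|), (r_k)_i = rho(i), i,j = 1..k.
Equivalently, Durbin-Levinson gives phi_{kk} iteratively:
  phi_{11} = rho(1)
  phi_{kk} = [rho(k) - sum_{j=1..k-1} phi_{k-1,j} rho(k-j)]
            / [1 - sum_{j=1..k-1} phi_{k-1,j} rho(j)],
  phi_{k,j} = phi_{k-1,j} - phi_{kk} phi_{k-1,k-j},  j = 1..k-1.
Step k = 1:
  phi_11 = rho(1) = 0.4095.
Step k = 2:
  phi_22 = [rho(2) - phi_11 rho(1)] / [1 - phi_11 rho(1)] = [-0.08 - (0.4095)(0.4095)] / [1 - (0.4095)(0.4095)]
         = -0.24769025 / 0.83230975 = -0.297594.
  Update: phi_21 = phi_11 - phi_22 phi_11 = 0.4095 - (-0.297594)(0.4095) = 0.531365.
Step k = 3:
  phi_33 = [rho(3) - phi_21 rho(2) - phi_22 rho(1)] / [1 - phi_21 rho(1) - phi_22 rho(2)]
    numerator   = -0.1553 - (0.531365)(-0.08) - (-0.297594)(0.4095) = 0.00907385
    denominator = 1 - (0.531365)(0.4095) - (-0.297594)(-0.08) = 0.75859866
  phi_33 = 0.00907385 / 0.75859866 = 0.012.
Therefore phi_{33} = 0.0120.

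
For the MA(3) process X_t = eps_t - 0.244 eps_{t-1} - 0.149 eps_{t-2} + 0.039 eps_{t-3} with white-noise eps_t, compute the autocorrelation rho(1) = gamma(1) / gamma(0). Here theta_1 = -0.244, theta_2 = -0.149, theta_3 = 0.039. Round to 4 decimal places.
\rho(1) = -0.1970

For an MA(q) process with theta_0 = 1, the autocovariance is
  gamma(k) = sigma^2 * sum_{i=0..q-k} theta_i * theta_{i+k},
and rho(k) = gamma(k) / gamma(0). Sigma^2 cancels.
  numerator   = (1)*(-0.244) + (-0.244)*(-0.149) + (-0.149)*(0.039) = -0.213455.
  denominator = (1)^2 + (-0.244)^2 + (-0.149)^2 + (0.039)^2 = 1.083258.
  rho(1) = -0.213455 / 1.083258 = -0.1970.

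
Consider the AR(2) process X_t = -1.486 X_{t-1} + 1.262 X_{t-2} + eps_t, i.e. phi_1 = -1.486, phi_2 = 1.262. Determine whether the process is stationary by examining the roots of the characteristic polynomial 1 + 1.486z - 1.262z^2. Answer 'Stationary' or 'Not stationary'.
\text{Not stationary}

The AR(p) characteristic polynomial is P(z) = 1 + 1.486z - 1.262z^2.
Stationarity requires all roots to lie outside the unit circle, i.e. |z| > 1 for every root.
Set 1 + (1.486) z + (-1.262) z^2 = 0, i.e. a z^2 + b z + c = 0 with a = -1.262, b = 1.486, c = 1.
Discriminant D = b^2 - 4ac = (1.486)^2 - 4*(-1.262)*1 = 2.208196 - (-5.048) = 7.256196.
D >= 0, so the roots are real: z = (-b +/- sqrt(D)) / (2a) = (-1.486 +/- 2.693733) / (-2.524).
  z_1 = (-1.486 + 2.693733) / (-2.524) = -0.4785,   |z_1| = 0.4785.
  z_2 = (-1.486 - 2.693733) / (-2.524) = 1.656,   |z_2| = 1.656.
Moduli of all roots: 0.4785, 1.6560.
All moduli strictly greater than 1? No.
Verdict: Not stationary.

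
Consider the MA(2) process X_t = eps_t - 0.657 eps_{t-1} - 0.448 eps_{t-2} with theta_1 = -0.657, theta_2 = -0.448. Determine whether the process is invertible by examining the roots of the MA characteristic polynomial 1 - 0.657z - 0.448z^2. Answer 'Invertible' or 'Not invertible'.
\text{Not invertible}

The MA(q) characteristic polynomial is P(z) = 1 - 0.657z - 0.448z^2.
Invertibility requires all roots to lie outside the unit circle, i.e. |z| > 1 for every root.
Set 1 + (-0.657) z + (-0.448) z^2 = 0, i.e. a z^2 + b z + c = 0 with a = -0.448, b = -0.657, c = 1.
Discriminant D = b^2 - 4ac = (-0.657)^2 - 4*(-0.448)*1 = 0.431649 - (-1.792) = 2.223649.
D >= 0, so the roots are real: z = (-b +/- sqrt(D)) / (2a) = (0.657 +/- 1.49119) / (-0.896).
  z_1 = (0.657 + 1.49119) / (-0.896) = -2.3975,   |z_1| = 2.3975.
  z_2 = (0.657 - 1.49119) / (-0.896) = 0.931,   |z_2| = 0.931.
Moduli of all roots: 2.3975, 0.9310.
All moduli strictly greater than 1? No.
Verdict: Not invertible.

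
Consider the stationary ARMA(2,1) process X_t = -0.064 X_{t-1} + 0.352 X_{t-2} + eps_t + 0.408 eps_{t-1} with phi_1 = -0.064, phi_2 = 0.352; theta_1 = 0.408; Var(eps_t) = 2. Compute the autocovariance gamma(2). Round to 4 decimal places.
\gamma(2) = 0.8164

Multiply the model equation by X_{t-k} and take expectations. With theta_0 = psi_0 = 1 and psi_j the MA(infinity) weights, this gives
  gamma(k) - sum_i phi_i gamma(k-i) = c_k,
  c_k = sigma^2 * sum_{j=k..q} theta_j psi_{j-k}   (c_k = 0 for k > q),
using gamma(-m) = gamma(m).
psi-weights needed (psi_j = theta_j + sum_i phi_i psi_{j-i}):
  psi_1 = theta_1 + phi_1 = 0.408 + (-0.064) = 0.344
Right-hand sides:
  c_0 = sigma^2 (1 + theta_1 psi_1) = 2 * (1 + (0.408)(0.344)) = 2 * 1.140352 = 2.280704
  c_1 = sigma^2 theta_1 = 2 * (0.408) = 0.816
  c_2 = 0
Equations for k = 0, 1, 2 (AR order 2, c_2 = 0):
  (E0) gamma(0) = phi_1 gamma(1) + phi_2 gamma(2) + c_0
  (E1) gamma(1) = phi_1 gamma(0) + phi_2 gamma(1) + c_1
  (E2) gamma(2) = phi_1 gamma(1) + phi_2 gamma(0)
From (E1): gamma(1) = A gamma(0) + B with
  A = phi_1 / (1 - phi_2) = -0.064 / 0.648 = -0.098765,   B = c_1 / (1 - phi_2) = 0.816 / 0.648 = 1.259259.
Insert (E2) into (E0): gamma(0) (1 - phi_2^2) = phi_1 (1 + phi_2) gamma(1) + c_0.
  phi_1 (1 + phi_2) = (-0.064)(1.352) = -0.086528,   1 - phi_2^2 = 0.876096.
Replace gamma(1) by A gamma(0) + B and collect gamma(0):
  gamma(0) [0.876096 - (-0.086528)(-0.098765)] = (-0.086528)(1.259259) + 2.280704
  gamma(0) * 0.86755 = 2.171743
  gamma(0) = 2.171743 / 0.86755 = 2.503306.
  gamma(1) = A gamma(0) + B = (-0.098765)(2.503306) + (1.259259) = 1.012019.
  gamma(2) = phi_1 gamma(1) + phi_2 gamma(0) = (-0.064)(1.012019) + (0.352)(2.503306) = 0.816394.
Therefore gamma(2) = 0.8164 (to 4 decimal places).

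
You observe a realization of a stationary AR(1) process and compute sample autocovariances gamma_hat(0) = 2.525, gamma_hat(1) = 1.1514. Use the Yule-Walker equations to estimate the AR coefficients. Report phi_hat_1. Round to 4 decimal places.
\hat\phi_{1} = 0.4560

The Yule-Walker equations for an AR(p) process read, in matrix form,
  Gamma_p phi = r_p,   with   (Gamma_p)_{ij} = gamma(|i - j|),
                       (r_p)_i = gamma(i),   i,j = 1..p.
Substitute the sample gammas (Toeplitz matrix and right-hand side of size 1):
  Gamma_p = [[2.525]]
  r_p     = [1.1514]
With p = 1 this is the single equation gamma(0) phi_1 = gamma(1):
  phi_hat_1 = gamma(1) / gamma(0) = 1.1514 / 2.525 = 0.4560.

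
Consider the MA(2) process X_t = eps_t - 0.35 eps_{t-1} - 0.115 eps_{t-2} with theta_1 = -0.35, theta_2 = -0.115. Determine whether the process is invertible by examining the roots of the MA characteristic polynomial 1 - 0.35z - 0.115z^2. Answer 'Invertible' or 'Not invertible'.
\text{Invertible}

The MA(q) characteristic polynomial is P(z) = 1 - 0.35z - 0.115z^2.
Invertibility requires all roots to lie outside the unit circle, i.e. |z| > 1 for every root.
Set 1 + (-0.35) z + (-0.115) z^2 = 0, i.e. a z^2 + b z + c = 0 with a = -0.115, b = -0.35, c = 1.
Discriminant D = b^2 - 4ac = (-0.35)^2 - 4*(-0.115)*1 = 0.1225 - (-0.46) = 0.5825.
D >= 0, so the roots are real: z = (-b +/- sqrt(D)) / (2a) = (0.35 +/- 0.763217) / (-0.23).
  z_1 = (0.35 + 0.763217) / (-0.23) = -4.8401,   |z_1| = 4.8401.
  z_2 = (0.35 - 0.763217) / (-0.23) = 1.7966,   |z_2| = 1.7966.
Moduli of all roots: 4.8401, 1.7966.
All moduli strictly greater than 1? Yes.
Verdict: Invertible.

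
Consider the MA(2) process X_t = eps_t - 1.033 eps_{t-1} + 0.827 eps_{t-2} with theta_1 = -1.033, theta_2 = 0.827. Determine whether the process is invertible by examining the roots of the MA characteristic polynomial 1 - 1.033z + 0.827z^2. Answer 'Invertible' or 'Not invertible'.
\text{Invertible}

The MA(q) characteristic polynomial is P(z) = 1 - 1.033z + 0.827z^2.
Invertibility requires all roots to lie outside the unit circle, i.e. |z| > 1 for every root.
Set 1 + (-1.033) z + (0.827) z^2 = 0, i.e. a z^2 + b z + c = 0 with a = 0.827, b = -1.033, c = 1.
Discriminant D = b^2 - 4ac = (-1.033)^2 - 4*(0.827)*1 = 1.067089 - (3.308) = -2.240911.
D < 0, so the roots are the complex-conjugate pair z = (-b +/- i sqrt(-D)) / (2a) = 0.6245 +/- 0.9051i.
For a conjugate pair |z|^2 = z * conj(z) = (product of roots) = c/a = 1/(0.827) = 1.20919, so |z| = sqrt(1.20919) = 1.0996 for both roots.
Moduli of all roots: 1.0996, 1.0996.
All moduli strictly greater than 1? Yes.
Verdict: Invertible.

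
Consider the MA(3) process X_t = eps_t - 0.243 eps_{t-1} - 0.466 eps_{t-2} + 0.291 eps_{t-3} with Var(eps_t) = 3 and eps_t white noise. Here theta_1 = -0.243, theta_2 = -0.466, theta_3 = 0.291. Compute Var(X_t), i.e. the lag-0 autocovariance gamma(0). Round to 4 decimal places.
\gamma(0) = 4.0827

For an MA(q) process X_t = eps_t + sum_i theta_i eps_{t-i} with
Var(eps_t) = sigma^2, the variance is
  gamma(0) = sigma^2 * (1 + sum_i theta_i^2).
  sum_i theta_i^2 = (-0.243)^2 + (-0.466)^2 + (0.291)^2 = 0.059049 + 0.217156 + 0.084681 = 0.360886.
  gamma(0) = 3 * (1 + 0.360886) = 3 * 1.360886 = 4.082658, which rounds to 4.0827.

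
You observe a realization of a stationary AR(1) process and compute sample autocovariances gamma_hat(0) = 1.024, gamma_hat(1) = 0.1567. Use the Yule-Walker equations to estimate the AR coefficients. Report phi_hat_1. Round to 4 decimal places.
\hat\phi_{1} = 0.1530

The Yule-Walker equations for an AR(p) process read, in matrix form,
  Gamma_p phi = r_p,   with   (Gamma_p)_{ij} = gamma(|i - j|),
                       (r_p)_i = gamma(i),   i,j = 1..p.
Substitute the sample gammas (Toeplitz matrix and right-hand side of size 1):
  Gamma_p = [[1.024]]
  r_p     = [0.1567]
With p = 1 this is the single equation gamma(0) phi_1 = gamma(1):
  phi_hat_1 = gamma(1) / gamma(0) = 0.1567 / 1.024 = 0.1530.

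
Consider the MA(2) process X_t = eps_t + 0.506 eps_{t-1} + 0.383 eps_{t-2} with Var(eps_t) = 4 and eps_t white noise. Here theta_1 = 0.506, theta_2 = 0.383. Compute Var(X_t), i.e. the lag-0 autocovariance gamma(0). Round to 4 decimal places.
\gamma(0) = 5.6109

For an MA(q) process X_t = eps_t + sum_i theta_i eps_{t-i} with
Var(eps_t) = sigma^2, the variance is
  gamma(0) = sigma^2 * (1 + sum_i theta_i^2).
  sum_i theta_i^2 = (0.506)^2 + (0.383)^2 = 0.256036 + 0.146689 = 0.402725.
  gamma(0) = 4 * (1 + 0.402725) = 4 * 1.402725 = 5.6109.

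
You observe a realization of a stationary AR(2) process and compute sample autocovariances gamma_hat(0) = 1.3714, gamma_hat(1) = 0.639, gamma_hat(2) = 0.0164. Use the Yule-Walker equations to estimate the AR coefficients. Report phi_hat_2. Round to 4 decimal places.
\hat\phi_{2} = -0.2620

The Yule-Walker equations for an AR(p) process read, in matrix form,
  Gamma_p phi = r_p,   with   (Gamma_p)_{ij} = gamma(|i - j|),
                       (r_p)_i = gamma(i),   i,j = 1..p.
Substitute the sample gammas (Toeplitz matrix and right-hand side of size 2):
  Gamma_p = [[1.3714, 0.639], [0.639, 1.3714]]
  r_p     = [0.639, 0.0164]
Written out:
  1.3714 phi_1 + 0.639 phi_2 = 0.639
  0.639 phi_1 + 1.3714 phi_2 = 0.0164
Solve by Cramer's rule:
  det = gamma(0)^2 - gamma(1)^2 = (1.3714)^2 - (0.639)^2 = 1.88073796 - 0.408321 = 1.47241696
  phi_hat_1 = [gamma(1) gamma(0) - gamma(1) gamma(2)] / det = [(0.639)(1.3714) - (0.639)(0.0164)] / 1.47241696 = 0.865845 / 1.47241696 = 0.588
  phi_hat_2 = [gamma(0) gamma(2) - gamma(1)^2] / det = [(1.3714)(0.0164) - (0.639)^2] / 1.47241696 = -0.38583004 / 1.47241696 = -0.262
So phi_hat = [0.5880, -0.2620].
Therefore phi_hat_2 = -0.2620.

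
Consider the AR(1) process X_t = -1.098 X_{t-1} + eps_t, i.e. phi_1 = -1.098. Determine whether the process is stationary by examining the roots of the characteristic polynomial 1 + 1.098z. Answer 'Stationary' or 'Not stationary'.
\text{Not stationary}

The AR(p) characteristic polynomial is P(z) = 1 + 1.098z.
Stationarity requires all roots to lie outside the unit circle, i.e. |z| > 1 for every root.
This is linear in z: 1 + (1.098) z = 0  =>  z = -1/(1.098) = -0.910747,  |z| = 0.910747.
Moduli of all roots: 0.9107.
All moduli strictly greater than 1? No.
Verdict: Not stationary.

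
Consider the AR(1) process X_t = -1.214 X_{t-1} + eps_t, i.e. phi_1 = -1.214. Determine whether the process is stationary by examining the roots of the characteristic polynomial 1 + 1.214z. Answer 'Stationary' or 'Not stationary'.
\text{Not stationary}

The AR(p) characteristic polynomial is P(z) = 1 + 1.214z.
Stationarity requires all roots to lie outside the unit circle, i.e. |z| > 1 for every root.
This is linear in z: 1 + (1.214) z = 0  =>  z = -1/(1.214) = -0.823723,  |z| = 0.823723.
Moduli of all roots: 0.8237.
All moduli strictly greater than 1? No.
Verdict: Not stationary.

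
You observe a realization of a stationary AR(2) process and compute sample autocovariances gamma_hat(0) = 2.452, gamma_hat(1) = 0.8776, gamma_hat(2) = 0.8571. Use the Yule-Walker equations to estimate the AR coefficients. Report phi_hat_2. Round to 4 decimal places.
\hat\phi_{2} = 0.2540

The Yule-Walker equations for an AR(p) process read, in matrix form,
  Gamma_p phi = r_p,   with   (Gamma_p)_{ij} = gamma(|i - j|),
                       (r_p)_i = gamma(i),   i,j = 1..p.
Substitute the sample gammas (Toeplitz matrix and right-hand side of size 2):
  Gamma_p = [[2.452, 0.8776], [0.8776, 2.452]]
  r_p     = [0.8776, 0.8571]
Written out:
  2.452 phi_1 + 0.8776 phi_2 = 0.8776
  0.8776 phi_1 + 2.452 phi_2 = 0.8571
Solve by Cramer's rule:
  det = gamma(0)^2 - gamma(1)^2 = (2.452)^2 - (0.8776)^2 = 6.012304 - 0.77018176 = 5.24212224
  phi_hat_1 = [gamma(1) gamma(0) - gamma(1) gamma(2)] / det = [(0.8776)(2.452) - (0.8776)(0.8571)] / 5.24212224 = 1.39968424 / 5.24212224 = 0.267
  phi_hat_2 = [gamma(0) gamma(2) - gamma(1)^2] / det = [(2.452)(0.8571) - (0.8776)^2] / 5.24212224 = 1.33142744 / 5.24212224 = 0.254
So phi_hat = [0.2670, 0.2540].
Therefore phi_hat_2 = 0.2540.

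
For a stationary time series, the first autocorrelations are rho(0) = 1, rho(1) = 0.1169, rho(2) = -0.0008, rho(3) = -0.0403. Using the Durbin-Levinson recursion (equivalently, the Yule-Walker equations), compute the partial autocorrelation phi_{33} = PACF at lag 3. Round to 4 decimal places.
\phi_{33} = -0.0390

The PACF at lag k is phi_{kk}, the last component of the solution
to the Yule-Walker system G_k phi = r_k where
  (G_k)_{ij} = rho(|i - j|), (r_k)_i = rho(i), i,j = 1..k.
Equivalently, Durbin-Levinson gives phi_{kk} iteratively:
  phi_{11} = rho(1)
  phi_{kk} = [rho(k) - sum_{j=1..k-1} phi_{k-1,j} rho(k-j)]
            / [1 - sum_{j=1..k-1} phi_{k-1,j} rho(j)],
  phi_{k,j} = phi_{k-1,j} - phi_{kk} phi_{k-1,k-j},  j = 1..k-1.
Step k = 1:
  phi_11 = rho(1) = 0.1169.
Step k = 2:
  phi_22 = [rho(2) - phi_11 rho(1)] / [1 - phi_11 rho(1)] = [-0.0008 - (0.1169)(0.1169)] / [1 - (0.1169)(0.1169)]
         = -0.01446561 / 0.98633439 = -0.014666.
  Update: phi_21 = phi_11 - phi_22 phi_11 = 0.1169 - (-0.014666)(0.1169) = 0.118614.
Step k = 3:
  phi_33 = [rho(3) - phi_21 rho(2) - phi_22 rho(1)] / [1 - phi_21 rho(1) - phi_22 rho(2)]
    numerator   = -0.0403 - (0.118614)(-0.0008) - (-0.014666)(0.1169) = -0.03849065
    denominator = 1 - (0.118614)(0.1169) - (-0.014666)(-0.0008) = 0.98612224
  phi_33 = -0.03849065 / 0.98612224 = -0.039.
Therefore phi_{33} = -0.0390.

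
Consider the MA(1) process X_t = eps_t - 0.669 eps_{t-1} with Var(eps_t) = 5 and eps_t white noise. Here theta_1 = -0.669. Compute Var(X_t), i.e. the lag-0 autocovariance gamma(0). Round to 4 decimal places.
\gamma(0) = 7.2378

For an MA(q) process X_t = eps_t + sum_i theta_i eps_{t-i} with
Var(eps_t) = sigma^2, the variance is
  gamma(0) = sigma^2 * (1 + sum_i theta_i^2).
  sum_i theta_i^2 = (-0.669)^2 = 0.447561.
  gamma(0) = 5 * (1 + 0.447561) = 5 * 1.447561 = 7.237805, which rounds to 7.2378.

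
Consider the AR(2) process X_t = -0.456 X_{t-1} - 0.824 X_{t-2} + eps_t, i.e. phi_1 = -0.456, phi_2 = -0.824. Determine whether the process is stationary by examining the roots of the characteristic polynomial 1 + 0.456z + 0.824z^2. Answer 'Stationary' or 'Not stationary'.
\text{Stationary}

The AR(p) characteristic polynomial is P(z) = 1 + 0.456z + 0.824z^2.
Stationarity requires all roots to lie outside the unit circle, i.e. |z| > 1 for every root.
Set 1 + (0.456) z + (0.824) z^2 = 0, i.e. a z^2 + b z + c = 0 with a = 0.824, b = 0.456, c = 1.
Discriminant D = b^2 - 4ac = (0.456)^2 - 4*(0.824)*1 = 0.207936 - (3.296) = -3.088064.
D < 0, so the roots are the complex-conjugate pair z = (-b +/- i sqrt(-D)) / (2a) = -0.2767 +/- 1.0663i.
For a conjugate pair |z|^2 = z * conj(z) = (product of roots) = c/a = 1/(0.824) = 1.213592, so |z| = sqrt(1.213592) = 1.1016 for both roots.
Moduli of all roots: 1.1016, 1.1016.
All moduli strictly greater than 1? Yes.
Verdict: Stationary.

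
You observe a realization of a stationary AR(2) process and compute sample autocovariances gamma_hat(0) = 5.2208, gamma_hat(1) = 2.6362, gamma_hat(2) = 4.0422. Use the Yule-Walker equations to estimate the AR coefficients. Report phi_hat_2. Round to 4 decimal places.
\hat\phi_{2} = 0.6970

The Yule-Walker equations for an AR(p) process read, in matrix form,
  Gamma_p phi = r_p,   with   (Gamma_p)_{ij} = gamma(|i - j|),
                       (r_p)_i = gamma(i),   i,j = 1..p.
Substitute the sample gammas (Toeplitz matrix and right-hand side of size 2):
  Gamma_p = [[5.2208, 2.6362], [2.6362, 5.2208]]
  r_p     = [2.6362, 4.0422]
Written out:
  5.2208 phi_1 + 2.6362 phi_2 = 2.6362
  2.6362 phi_1 + 5.2208 phi_2 = 4.0422
Solve by Cramer's rule:
  det = gamma(0)^2 - gamma(1)^2 = (5.2208)^2 - (2.6362)^2 = 27.25675264 - 6.94955044 = 20.3072022
  phi_hat_1 = [gamma(1) gamma(0) - gamma(1) gamma(2)] / det = [(2.6362)(5.2208) - (2.6362)(4.0422)] / 20.3072022 = 3.10702532 / 20.3072022 = 0.153
  phi_hat_2 = [gamma(0) gamma(2) - gamma(1)^2] / det = [(5.2208)(4.0422) - (2.6362)^2] / 20.3072022 = 14.15396732 / 20.3072022 = 0.697
So phi_hat = [0.1530, 0.6970].
Therefore phi_hat_2 = 0.6970.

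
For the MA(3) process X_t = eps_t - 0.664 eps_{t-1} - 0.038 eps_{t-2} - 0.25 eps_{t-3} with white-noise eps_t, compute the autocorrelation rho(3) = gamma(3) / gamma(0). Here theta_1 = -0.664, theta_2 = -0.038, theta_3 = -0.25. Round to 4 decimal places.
\rho(3) = -0.1661

For an MA(q) process with theta_0 = 1, the autocovariance is
  gamma(k) = sigma^2 * sum_{i=0..q-k} theta_i * theta_{i+k},
and rho(k) = gamma(k) / gamma(0). Sigma^2 cancels.
  numerator   = (1)*(-0.25) = -0.25.
  denominator = (1)^2 + (-0.664)^2 + (-0.038)^2 + (-0.25)^2 = 1.50484.
  rho(3) = -0.25 / 1.50484 = -0.1661.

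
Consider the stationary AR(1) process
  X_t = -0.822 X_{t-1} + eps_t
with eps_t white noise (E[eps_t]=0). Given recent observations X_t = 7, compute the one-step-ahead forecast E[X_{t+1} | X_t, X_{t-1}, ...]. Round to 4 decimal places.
E[X_{t+1} \mid \mathcal F_t] = -5.7540

For an AR(p) model X_t = c + sum_i phi_i X_{t-i} + eps_t, the
one-step-ahead conditional mean is
  E[X_{t+1} | X_t, ...] = c + sum_i phi_i X_{t+1-i}.
Substitute known values:
  E[X_{t+1} | ...] = (-0.822) * (7)
                   = -5.7540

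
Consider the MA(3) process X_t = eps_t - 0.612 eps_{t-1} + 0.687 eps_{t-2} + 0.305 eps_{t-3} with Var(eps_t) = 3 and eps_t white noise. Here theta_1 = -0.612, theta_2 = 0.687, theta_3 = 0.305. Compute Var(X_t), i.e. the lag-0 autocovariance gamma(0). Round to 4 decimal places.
\gamma(0) = 5.8186

For an MA(q) process X_t = eps_t + sum_i theta_i eps_{t-i} with
Var(eps_t) = sigma^2, the variance is
  gamma(0) = sigma^2 * (1 + sum_i theta_i^2).
  sum_i theta_i^2 = (-0.612)^2 + (0.687)^2 + (0.305)^2 = 0.374544 + 0.471969 + 0.093025 = 0.939538.
  gamma(0) = 3 * (1 + 0.939538) = 3 * 1.939538 = 5.818614, which rounds to 5.8186.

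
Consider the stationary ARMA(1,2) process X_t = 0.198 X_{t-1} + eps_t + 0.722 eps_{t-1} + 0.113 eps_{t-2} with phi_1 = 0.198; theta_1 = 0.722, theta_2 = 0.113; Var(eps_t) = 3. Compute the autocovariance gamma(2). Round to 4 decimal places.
\gamma(2) = 1.0574

Multiply the model equation by X_{t-k} and take expectations. With theta_0 = psi_0 = 1 and psi_j the MA(infinity) weights, this gives
  gamma(k) - sum_i phi_i gamma(k-i) = c_k,
  c_k = sigma^2 * sum_{j=k..q} theta_j psi_{j-k}   (c_k = 0 for k > q),
using gamma(-m) = gamma(m).
psi-weights needed (psi_j = theta_j + sum_i phi_i psi_{j-i}):
  psi_1 = theta_1 + phi_1 = 0.722 + (0.198) = 0.92
  psi_2 = theta_2 + phi_1 psi_1 = 0.113 + (0.198)(0.92) = 0.29516
Right-hand sides:
  c_0 = sigma^2 (1 + theta_1 psi_1 + theta_2 psi_2) = 3 * (1 + (0.722)(0.92) + (0.113)(0.29516)) = 3 * 1.697593 = 5.092779
  c_1 = sigma^2 (theta_1 + theta_2 psi_1) = 3 * (0.722 + (0.113)(0.92)) = 2.47788
  c_2 = sigma^2 theta_2 = 3 * (0.113) = 0.339
Equations for k = 0 and k = 1 (AR order 1):
  gamma(0) = phi_1 gamma(1) + c_0
  gamma(1) = phi_1 gamma(0) + c_1
Substituting the second into the first: gamma(0) (1 - phi_1^2) = c_0 + phi_1 c_1, so
  gamma(0) = (c_0 + phi_1 c_1) / (1 - phi_1^2) = (5.092779 + (0.198)(2.47788)) / (1 - (0.198)^2) = 5.583399 / 0.960796 = 5.811223.
  gamma(1) = phi_1 gamma(0) + c_1 = (0.198)(5.811223) + (2.47788) = 3.628502.
For k = 2: gamma(2) = phi_1 gamma(1) + c_2
  = (0.198)(3.628502) + (0.339) = 1.057443.
Therefore gamma(2) = 1.0574 (to 4 decimal places).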